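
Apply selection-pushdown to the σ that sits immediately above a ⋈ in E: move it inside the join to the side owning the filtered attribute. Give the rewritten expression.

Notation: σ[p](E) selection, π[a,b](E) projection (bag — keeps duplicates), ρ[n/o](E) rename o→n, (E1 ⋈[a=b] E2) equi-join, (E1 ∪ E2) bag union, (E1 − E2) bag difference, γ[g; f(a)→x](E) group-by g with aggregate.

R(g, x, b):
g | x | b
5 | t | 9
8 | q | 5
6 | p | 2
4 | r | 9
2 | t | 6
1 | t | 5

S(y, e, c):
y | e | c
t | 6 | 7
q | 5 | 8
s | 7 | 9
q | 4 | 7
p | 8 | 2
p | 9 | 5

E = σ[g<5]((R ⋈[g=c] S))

σ filters on g, owned by the left side.
E' = (σ[g<5](R) ⋈[g=c] S)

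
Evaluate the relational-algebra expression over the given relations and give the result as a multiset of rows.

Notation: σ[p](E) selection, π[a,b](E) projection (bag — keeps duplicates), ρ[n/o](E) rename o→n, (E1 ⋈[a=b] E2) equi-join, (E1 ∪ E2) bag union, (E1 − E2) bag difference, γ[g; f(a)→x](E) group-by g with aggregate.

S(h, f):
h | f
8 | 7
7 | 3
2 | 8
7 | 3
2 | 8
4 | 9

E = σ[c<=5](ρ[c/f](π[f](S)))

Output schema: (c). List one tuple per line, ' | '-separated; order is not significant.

Row counts bottom-up:
  S → 6
  π[f](S) → 6
  ρ[c/f](π[f](S)) → 6
  σ[c<=5](ρ[c/f](π[f](S))) → 2

== RESULT ==
c
3
3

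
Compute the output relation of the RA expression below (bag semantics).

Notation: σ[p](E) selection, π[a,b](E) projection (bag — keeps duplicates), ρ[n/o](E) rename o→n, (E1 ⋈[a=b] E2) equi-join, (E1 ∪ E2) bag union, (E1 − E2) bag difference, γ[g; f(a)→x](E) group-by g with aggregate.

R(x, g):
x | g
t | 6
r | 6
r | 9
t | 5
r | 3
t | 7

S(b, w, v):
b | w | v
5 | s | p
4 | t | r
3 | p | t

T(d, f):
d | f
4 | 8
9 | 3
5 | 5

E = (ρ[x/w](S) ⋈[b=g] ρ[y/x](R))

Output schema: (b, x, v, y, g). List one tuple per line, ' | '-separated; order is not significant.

Stepwise |·|:
  S → 3
  ρ[x/w](S) → 3
  R → 6
  ρ[y/x](R) → 6
  (ρ[x/w](S) ⋈[b=g] ρ[y/x](R)) → 2

== RESULT ==
b | x | v | y | g
3 | p | t | r | 3
5 | s | p | t | 5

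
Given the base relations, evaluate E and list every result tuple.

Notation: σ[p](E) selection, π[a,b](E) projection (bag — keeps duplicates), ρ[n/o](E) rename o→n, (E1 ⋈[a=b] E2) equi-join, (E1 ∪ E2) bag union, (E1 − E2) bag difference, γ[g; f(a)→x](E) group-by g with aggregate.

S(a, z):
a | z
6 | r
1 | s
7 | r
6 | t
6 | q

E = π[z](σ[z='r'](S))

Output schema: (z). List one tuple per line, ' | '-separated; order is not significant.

Stepwise |·|:
  S → 5
  σ[z='r'](S) → 2
  π[z](σ[z='r'](S)) → 2

== RESULT ==
z
r
r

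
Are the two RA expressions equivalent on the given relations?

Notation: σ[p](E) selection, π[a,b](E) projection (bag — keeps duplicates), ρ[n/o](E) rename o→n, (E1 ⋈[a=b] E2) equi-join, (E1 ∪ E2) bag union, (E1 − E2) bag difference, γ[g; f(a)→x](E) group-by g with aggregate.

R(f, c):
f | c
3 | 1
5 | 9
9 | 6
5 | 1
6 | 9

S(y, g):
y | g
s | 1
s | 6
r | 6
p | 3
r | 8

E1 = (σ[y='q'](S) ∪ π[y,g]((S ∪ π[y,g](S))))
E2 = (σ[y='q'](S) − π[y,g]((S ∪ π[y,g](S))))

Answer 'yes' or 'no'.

E1 row counts bottom-up:
  S → 5
  σ[y='q'](S) → 0
  S → 5
  S → 5
  π[y,g](S) → 5
  (S ∪ π[y,g](S)) → 10
  π[y,g]((S ∪ π[y,g](S))) → 10
  (σ[y='q'](S) ∪ π[y,g]((S ∪ π[y,g](S)))) → 10
E2 row counts bottom-up:
  S → 5
  σ[y='q'](S) → 0
  S → 5
  S → 5
  π[y,g](S) → 5
  (S ∪ π[y,g](S)) → 10
  π[y,g]((S ∪ π[y,g](S))) → 10
  (σ[y='q'](S) − π[y,g]((S ∪ π[y,g](S)))) → 0

E1 result:
y | g
p | 3
p | 3
r | 6
r | 6
r | 8
r | 8
s | 1
s | 1
s | 6
s | 6
E2 result:
y | g
(0 rows)
Witness: ('s', 6) appears 2× in E1 but 0× in E2.

no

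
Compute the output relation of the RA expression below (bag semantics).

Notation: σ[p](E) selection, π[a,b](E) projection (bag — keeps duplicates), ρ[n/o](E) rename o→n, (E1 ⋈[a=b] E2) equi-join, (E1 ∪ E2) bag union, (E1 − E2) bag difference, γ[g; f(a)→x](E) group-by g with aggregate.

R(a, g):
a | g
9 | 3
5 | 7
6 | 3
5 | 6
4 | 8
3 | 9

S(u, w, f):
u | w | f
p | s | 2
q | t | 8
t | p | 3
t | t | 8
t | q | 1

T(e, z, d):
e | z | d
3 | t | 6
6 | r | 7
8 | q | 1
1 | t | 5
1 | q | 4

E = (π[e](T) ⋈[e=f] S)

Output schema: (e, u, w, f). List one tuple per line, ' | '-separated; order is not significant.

Stepwise |·|:
  T → 5
  π[e](T) → 5
  S → 5
  (π[e](T) ⋈[e=f] S) → 5

== RESULT ==
e | u | w | f
1 | t | q | 1
1 | t | q | 1
3 | t | p | 3
8 | q | t | 8
8 | t | t | 8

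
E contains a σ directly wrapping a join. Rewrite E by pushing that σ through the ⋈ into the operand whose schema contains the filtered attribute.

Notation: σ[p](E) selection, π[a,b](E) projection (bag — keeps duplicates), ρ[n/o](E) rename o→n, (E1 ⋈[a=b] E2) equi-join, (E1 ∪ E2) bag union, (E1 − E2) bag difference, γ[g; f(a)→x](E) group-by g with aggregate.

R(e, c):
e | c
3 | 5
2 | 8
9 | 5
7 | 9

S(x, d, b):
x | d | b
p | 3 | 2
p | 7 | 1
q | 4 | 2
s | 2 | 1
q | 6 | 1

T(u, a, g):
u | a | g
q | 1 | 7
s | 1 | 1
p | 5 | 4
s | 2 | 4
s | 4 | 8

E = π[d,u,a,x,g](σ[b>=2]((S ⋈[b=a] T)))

σ filters on b, owned by the left side.
E' = π[d,u,a,x,g]((σ[b>=2](S) ⋈[b=a] T))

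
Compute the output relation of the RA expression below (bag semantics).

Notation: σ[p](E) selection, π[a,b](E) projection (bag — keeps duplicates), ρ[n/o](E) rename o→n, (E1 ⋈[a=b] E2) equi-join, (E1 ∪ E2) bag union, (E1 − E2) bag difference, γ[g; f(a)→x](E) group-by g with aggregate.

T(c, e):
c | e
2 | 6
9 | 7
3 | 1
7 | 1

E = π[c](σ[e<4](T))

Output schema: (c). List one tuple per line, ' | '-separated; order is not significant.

Per-node cardinality:
  T → 4
  σ[e<4](T) → 2
  π[c](σ[e<4](T)) → 2

== RESULT ==
c
3
7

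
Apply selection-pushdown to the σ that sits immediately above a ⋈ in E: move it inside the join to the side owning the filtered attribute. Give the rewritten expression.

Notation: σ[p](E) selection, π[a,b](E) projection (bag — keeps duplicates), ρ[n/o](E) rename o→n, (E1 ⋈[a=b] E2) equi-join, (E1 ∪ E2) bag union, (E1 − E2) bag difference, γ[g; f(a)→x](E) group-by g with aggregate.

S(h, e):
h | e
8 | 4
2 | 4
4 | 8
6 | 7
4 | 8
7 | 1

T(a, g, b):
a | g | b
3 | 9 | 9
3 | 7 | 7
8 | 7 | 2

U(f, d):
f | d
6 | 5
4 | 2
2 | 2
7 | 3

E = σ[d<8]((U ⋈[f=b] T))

σ filters on d, owned by the left side.
E' = (σ[d<8](U) ⋈[f=b] T)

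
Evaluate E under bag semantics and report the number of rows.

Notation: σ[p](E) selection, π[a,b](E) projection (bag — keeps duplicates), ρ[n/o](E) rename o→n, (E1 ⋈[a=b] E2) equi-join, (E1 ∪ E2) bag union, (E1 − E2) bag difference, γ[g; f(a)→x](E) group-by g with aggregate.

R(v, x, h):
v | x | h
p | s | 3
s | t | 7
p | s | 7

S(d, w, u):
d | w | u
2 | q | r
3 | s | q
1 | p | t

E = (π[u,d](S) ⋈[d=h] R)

Row counts bottom-up:
  S → 3
  π[u,d](S) → 3
  R → 3
  (π[u,d](S) ⋈[d=h] R) → 1

|E| = 1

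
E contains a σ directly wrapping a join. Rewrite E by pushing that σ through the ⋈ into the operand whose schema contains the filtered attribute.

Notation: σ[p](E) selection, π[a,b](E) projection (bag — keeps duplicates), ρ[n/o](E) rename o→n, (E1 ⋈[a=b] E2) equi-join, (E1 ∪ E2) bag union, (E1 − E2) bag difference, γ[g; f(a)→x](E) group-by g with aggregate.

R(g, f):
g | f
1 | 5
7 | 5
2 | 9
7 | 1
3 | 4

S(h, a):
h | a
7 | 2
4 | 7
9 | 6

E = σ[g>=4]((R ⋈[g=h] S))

σ filters on g, owned by the left side.
E' = (σ[g>=4](R) ⋈[g=h] S)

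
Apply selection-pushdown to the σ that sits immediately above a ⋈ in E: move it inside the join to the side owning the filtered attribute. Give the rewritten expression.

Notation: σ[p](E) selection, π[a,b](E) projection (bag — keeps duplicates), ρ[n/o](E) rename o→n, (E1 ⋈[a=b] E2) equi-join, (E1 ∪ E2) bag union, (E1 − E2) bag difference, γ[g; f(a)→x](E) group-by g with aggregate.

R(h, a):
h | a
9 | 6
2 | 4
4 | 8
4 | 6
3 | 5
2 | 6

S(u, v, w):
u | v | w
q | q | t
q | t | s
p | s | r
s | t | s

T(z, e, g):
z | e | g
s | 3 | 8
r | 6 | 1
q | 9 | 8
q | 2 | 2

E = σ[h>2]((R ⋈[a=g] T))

σ filters on h, owned by the left side.
E' = (σ[h>2](R) ⋈[a=g] T)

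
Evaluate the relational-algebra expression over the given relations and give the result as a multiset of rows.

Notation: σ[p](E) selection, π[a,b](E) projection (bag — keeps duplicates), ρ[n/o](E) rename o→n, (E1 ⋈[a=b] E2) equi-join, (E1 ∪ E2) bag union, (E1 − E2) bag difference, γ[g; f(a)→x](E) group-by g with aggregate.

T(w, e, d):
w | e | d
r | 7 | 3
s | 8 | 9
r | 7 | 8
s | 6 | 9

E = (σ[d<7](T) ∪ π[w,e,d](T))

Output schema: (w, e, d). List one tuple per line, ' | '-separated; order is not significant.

Subexpression sizes:
  T → 4
  σ[d<7](T) → 1
  T → 4
  π[w,e,d](T) → 4
  (σ[d<7](T) ∪ π[w,e,d](T)) → 5

== RESULT ==
w | e | d
r | 7 | 3
r | 7 | 3
r | 7 | 8
s | 6 | 9
s | 8 | 9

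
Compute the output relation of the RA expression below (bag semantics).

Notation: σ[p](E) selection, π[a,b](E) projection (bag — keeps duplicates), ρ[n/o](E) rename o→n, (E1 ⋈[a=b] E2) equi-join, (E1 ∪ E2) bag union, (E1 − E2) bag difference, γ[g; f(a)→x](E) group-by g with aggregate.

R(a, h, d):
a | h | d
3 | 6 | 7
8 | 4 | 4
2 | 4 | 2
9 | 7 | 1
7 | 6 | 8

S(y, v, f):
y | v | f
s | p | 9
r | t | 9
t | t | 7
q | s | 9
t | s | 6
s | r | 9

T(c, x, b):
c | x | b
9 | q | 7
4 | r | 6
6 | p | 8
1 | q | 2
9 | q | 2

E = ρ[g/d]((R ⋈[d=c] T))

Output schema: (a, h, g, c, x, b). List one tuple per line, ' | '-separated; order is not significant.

Stepwise |·|:
  R → 5
  T → 5
  (R ⋈[d=c] T) → 2
  ρ[g/d]((R ⋈[d=c] T)) → 2

== RESULT ==
a | h | g | c | x | b
8 | 4 | 4 | 4 | r | 6
9 | 7 | 1 | 1 | q | 2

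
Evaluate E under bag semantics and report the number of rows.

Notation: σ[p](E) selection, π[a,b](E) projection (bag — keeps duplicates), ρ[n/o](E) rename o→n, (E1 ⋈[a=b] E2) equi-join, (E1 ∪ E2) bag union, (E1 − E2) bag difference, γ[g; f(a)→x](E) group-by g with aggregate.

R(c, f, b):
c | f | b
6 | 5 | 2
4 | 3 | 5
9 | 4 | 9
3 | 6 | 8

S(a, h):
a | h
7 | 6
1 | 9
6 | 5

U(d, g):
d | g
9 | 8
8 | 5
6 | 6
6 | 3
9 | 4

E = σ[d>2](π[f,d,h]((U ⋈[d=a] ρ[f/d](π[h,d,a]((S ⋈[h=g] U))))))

Per-node cardinality:
  U → 5
  S → 3
  U → 5
  (S ⋈[h=g] U) → 2
  π[h,d,a]((S ⋈[h=g] U)) → 2
  ρ[f/d](π[h,d,a]((S ⋈[h=g] U))) → 2
  (U ⋈[d=a] ρ[f/d](π[h,d,a]((S ⋈[h=g] U)))) → 2
  π[f,d,h]((U ⋈[d=a] ρ[f/d](π[h,d,a]((S ⋈[h=g] U))))) → 2
  σ[d>2](π[f,d,h]((U ⋈[d=a] ρ[f/d](π[h,d,a]((S ⋈[h=g] U)))))) → 2

|E| = 2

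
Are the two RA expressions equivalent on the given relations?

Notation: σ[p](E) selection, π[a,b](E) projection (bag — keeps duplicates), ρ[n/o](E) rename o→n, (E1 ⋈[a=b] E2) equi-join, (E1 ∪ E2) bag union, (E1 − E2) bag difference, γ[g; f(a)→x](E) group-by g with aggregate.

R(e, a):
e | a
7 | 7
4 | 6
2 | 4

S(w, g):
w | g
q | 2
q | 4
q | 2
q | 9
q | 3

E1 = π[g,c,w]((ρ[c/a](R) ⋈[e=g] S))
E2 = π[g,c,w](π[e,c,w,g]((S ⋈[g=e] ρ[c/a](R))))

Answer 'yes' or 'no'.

E1 per-node cardinality:
  R → 3
  ρ[c/a](R) → 3
  S → 5
  (ρ[c/a](R) ⋈[e=g] S) → 3
  π[g,c,w]((ρ[c/a](R) ⋈[e=g] S)) → 3
E2 per-node cardinality:
  S → 5
  R → 3
  ρ[c/a](R) → 3
  (S ⋈[g=e] ρ[c/a](R)) → 3
  π[e,c,w,g]((S ⋈[g=e] ρ[c/a](R))) → 3
  π[g,c,w](π[e,c,w,g]((S ⋈[g=e] ρ[c/a](R)))) → 3

E1 and E2 produce the same multiset:
g | c | w
2 | 4 | q
2 | 4 | q
4 | 6 | q

yes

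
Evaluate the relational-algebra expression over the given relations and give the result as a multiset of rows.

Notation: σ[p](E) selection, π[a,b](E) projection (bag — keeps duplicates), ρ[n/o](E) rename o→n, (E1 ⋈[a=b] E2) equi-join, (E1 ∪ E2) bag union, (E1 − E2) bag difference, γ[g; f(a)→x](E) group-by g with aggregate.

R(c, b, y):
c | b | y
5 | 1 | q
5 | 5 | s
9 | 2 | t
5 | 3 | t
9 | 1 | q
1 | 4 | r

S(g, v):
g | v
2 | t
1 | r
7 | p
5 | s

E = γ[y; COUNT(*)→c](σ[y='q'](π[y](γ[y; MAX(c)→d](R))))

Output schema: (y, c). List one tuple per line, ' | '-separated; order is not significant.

Subexpression sizes:
  R → 6
  γ[y; MAX(c)→d](R) → 4
  π[y](γ[y; MAX(c)→d](R)) → 4
  σ[y='q'](π[y](γ[y; MAX(c)→d](R))) → 1
  γ[y; COUNT(*)→c](σ[y='q'](π[y](γ[y; MAX(c)→d](R)))) → 1

== RESULT ==
y | c
q | 1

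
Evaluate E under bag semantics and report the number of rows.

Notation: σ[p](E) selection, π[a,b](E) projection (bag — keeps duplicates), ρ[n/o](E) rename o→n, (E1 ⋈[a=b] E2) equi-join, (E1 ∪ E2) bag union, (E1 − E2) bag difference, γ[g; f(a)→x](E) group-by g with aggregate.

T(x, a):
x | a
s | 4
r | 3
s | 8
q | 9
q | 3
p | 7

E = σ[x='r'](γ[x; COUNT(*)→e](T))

Per-node cardinality:
  T → 6
  γ[x; COUNT(*)→e](T) → 4
  σ[x='r'](γ[x; COUNT(*)→e](T)) → 1

|E| = 1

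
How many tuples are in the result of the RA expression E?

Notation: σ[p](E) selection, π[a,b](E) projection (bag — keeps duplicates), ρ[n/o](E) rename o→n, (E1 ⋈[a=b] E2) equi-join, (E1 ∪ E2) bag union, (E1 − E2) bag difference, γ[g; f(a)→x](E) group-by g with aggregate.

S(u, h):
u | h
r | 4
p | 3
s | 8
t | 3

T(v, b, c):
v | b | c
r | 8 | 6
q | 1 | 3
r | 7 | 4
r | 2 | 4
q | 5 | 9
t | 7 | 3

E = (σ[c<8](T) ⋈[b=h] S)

Row counts bottom-up:
  T → 6
  σ[c<8](T) → 5
  S → 4
  (σ[c<8](T) ⋈[b=h] S) → 1

|E| = 1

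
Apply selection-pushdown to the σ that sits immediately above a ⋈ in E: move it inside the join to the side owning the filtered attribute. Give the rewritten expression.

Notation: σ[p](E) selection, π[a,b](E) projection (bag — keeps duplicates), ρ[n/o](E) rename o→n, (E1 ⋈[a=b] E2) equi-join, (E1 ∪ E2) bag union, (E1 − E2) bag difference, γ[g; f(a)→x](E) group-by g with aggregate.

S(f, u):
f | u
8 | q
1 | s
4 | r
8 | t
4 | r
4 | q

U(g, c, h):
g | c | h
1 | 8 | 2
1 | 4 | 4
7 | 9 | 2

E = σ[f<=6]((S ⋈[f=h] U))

σ filters on f, owned by the left side.
E' = (σ[f<=6](S) ⋈[f=h] U)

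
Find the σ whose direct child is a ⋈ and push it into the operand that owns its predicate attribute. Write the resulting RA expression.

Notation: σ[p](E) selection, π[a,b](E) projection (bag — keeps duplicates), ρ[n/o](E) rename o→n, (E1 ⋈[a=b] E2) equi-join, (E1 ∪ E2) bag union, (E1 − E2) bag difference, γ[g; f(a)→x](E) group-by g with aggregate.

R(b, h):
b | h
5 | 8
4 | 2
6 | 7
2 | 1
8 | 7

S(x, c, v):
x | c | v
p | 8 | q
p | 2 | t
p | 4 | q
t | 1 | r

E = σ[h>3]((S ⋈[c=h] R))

σ filters on h, owned by the right side.
E' = (S ⋈[c=h] σ[h>3](R))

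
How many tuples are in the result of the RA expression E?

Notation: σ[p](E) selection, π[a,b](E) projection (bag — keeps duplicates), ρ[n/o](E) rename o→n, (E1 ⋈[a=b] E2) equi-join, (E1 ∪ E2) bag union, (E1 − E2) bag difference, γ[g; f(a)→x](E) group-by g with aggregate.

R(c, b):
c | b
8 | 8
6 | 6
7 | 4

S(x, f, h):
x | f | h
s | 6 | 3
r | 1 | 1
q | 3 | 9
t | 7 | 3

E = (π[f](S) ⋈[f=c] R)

Stepwise |·|:
  S → 4
  π[f](S) → 4
  R → 3
  (π[f](S) ⋈[f=c] R) → 2

|E| = 2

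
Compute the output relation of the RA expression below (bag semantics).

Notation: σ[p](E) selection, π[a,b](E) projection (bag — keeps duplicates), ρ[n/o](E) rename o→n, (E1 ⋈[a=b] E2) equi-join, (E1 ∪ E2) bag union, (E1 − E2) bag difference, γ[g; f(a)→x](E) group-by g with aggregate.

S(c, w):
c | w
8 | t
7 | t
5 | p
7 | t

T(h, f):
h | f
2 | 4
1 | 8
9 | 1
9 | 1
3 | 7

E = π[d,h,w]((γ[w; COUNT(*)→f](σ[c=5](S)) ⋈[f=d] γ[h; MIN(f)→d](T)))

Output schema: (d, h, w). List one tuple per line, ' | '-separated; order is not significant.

Stepwise |·|:
  S → 4
  σ[c=5](S) → 1
  γ[w; COUNT(*)→f](σ[c=5](S)) → 1
  T → 5
  γ[h; MIN(f)→d](T) → 4
  (γ[w; COUNT(*)→f](σ[c=5](S)) ⋈[f=d] γ[h; MIN(f)→d](T)) → 1
  π[d,h,w]((γ[w; COUNT(*)→f](σ[c=5](S)) ⋈[f=d] γ[h; MIN(f)→d](T))) → 1

== RESULT ==
d | h | w
1 | 9 | p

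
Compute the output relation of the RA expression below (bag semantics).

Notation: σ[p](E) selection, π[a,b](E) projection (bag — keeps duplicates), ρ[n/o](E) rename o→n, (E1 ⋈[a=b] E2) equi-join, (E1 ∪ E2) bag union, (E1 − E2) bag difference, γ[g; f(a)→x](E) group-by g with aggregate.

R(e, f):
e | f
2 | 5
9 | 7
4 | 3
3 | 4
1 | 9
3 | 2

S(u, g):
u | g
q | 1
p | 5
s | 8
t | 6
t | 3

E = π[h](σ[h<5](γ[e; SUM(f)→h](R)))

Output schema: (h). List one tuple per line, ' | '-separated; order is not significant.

Row counts bottom-up:
  R → 6
  γ[e; SUM(f)→h](R) → 5
  σ[h<5](γ[e; SUM(f)→h](R)) → 1
  π[h](σ[h<5](γ[e; SUM(f)→h](R))) → 1

== RESULT ==
h
3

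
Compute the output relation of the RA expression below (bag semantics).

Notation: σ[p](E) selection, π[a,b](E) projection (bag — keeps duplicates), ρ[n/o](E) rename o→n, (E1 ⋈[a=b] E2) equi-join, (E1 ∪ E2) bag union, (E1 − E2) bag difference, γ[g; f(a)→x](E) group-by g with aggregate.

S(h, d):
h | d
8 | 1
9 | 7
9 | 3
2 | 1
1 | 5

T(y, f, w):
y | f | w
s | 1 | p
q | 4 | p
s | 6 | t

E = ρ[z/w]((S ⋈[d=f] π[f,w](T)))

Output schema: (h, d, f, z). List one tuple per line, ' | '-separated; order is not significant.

Subexpression sizes:
  S → 5
  T → 3
  π[f,w](T) → 3
  (S ⋈[d=f] π[f,w](T)) → 2
  ρ[z/w]((S ⋈[d=f] π[f,w](T))) → 2

== RESULT ==
h | d | f | z
2 | 1 | 1 | p
8 | 1 | 1 | p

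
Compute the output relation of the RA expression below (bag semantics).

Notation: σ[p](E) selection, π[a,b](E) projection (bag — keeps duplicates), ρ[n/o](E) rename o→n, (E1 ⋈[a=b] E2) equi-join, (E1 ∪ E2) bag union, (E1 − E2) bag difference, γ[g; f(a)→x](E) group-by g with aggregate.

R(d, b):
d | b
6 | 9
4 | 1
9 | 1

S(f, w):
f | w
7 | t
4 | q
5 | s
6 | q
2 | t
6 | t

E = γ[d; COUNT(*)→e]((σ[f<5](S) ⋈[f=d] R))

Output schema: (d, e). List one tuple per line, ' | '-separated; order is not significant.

Per-node cardinality:
  S → 6
  σ[f<5](S) → 2
  R → 3
  (σ[f<5](S) ⋈[f=d] R) → 1
  γ[d; COUNT(*)→e]((σ[f<5](S) ⋈[f=d] R)) → 1

== RESULT ==
d | e
4 | 1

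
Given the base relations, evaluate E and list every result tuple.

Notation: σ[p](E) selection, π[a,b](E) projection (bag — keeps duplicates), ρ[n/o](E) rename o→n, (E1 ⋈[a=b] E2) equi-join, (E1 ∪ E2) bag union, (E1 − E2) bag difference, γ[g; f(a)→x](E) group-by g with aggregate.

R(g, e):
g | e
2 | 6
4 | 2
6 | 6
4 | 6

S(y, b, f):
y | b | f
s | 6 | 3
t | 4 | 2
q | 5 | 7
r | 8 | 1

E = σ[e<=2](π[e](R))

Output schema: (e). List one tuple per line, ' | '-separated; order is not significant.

Row counts bottom-up:
  R → 4
  π[e](R) → 4
  σ[e<=2](π[e](R)) → 1

== RESULT ==
e
2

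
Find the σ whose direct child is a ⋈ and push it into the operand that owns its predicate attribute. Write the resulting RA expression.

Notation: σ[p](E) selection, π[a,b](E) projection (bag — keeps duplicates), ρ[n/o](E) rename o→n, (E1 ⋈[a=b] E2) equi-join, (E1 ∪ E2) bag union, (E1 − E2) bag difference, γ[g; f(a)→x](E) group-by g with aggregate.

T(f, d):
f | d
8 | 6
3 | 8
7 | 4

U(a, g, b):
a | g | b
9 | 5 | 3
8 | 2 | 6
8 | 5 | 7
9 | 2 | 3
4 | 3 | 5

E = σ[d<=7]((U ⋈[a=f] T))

σ filters on d, owned by the right side.
E' = (U ⋈[a=f] σ[d<=7](T))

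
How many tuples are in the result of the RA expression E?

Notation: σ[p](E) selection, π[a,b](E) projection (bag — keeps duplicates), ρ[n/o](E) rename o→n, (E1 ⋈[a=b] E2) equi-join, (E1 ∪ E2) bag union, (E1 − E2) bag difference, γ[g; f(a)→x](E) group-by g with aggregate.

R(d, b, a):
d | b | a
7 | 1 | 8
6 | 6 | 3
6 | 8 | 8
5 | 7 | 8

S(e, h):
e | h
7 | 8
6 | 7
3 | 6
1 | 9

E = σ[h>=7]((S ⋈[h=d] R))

Per-node cardinality:
  S → 4
  R → 4
  (S ⋈[h=d] R) → 3
  σ[h>=7]((S ⋈[h=d] R)) → 1

|E| = 1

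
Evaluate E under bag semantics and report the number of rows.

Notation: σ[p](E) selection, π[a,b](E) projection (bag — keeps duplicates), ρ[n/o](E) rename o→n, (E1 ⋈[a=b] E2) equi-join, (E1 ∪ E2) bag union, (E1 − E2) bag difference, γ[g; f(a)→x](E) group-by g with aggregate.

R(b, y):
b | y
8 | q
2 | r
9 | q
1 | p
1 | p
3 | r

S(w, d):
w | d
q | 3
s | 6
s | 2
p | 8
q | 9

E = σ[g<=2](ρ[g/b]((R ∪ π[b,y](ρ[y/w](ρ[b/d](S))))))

Subexpression sizes:
  R → 6
  S → 5
  ρ[b/d](S) → 5
  ρ[y/w](ρ[b/d](S)) → 5
  π[b,y](ρ[y/w](ρ[b/d](S))) → 5
  (R ∪ π[b,y](ρ[y/w](ρ[b/d](S)))) → 11
  ρ[g/b]((R ∪ π[b,y](ρ[y/w](ρ[b/d](S))))) → 11
  σ[g<=2](ρ[g/b]((R ∪ π[b,y](ρ[y/w](ρ[b/d](S)))))) → 4

|E| = 4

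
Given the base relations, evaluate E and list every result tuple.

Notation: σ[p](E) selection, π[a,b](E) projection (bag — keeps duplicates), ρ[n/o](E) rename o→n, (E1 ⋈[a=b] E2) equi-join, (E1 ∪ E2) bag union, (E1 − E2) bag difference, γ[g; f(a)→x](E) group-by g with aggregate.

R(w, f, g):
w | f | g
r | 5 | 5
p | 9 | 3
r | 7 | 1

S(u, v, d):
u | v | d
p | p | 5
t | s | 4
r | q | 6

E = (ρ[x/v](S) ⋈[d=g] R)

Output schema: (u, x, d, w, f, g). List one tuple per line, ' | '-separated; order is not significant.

Row counts bottom-up:
  S → 3
  ρ[x/v](S) → 3
  R → 3
  (ρ[x/v](S) ⋈[d=g] R) → 1

== RESULT ==
u | x | d | w | f | g
p | p | 5 | r | 5 | 5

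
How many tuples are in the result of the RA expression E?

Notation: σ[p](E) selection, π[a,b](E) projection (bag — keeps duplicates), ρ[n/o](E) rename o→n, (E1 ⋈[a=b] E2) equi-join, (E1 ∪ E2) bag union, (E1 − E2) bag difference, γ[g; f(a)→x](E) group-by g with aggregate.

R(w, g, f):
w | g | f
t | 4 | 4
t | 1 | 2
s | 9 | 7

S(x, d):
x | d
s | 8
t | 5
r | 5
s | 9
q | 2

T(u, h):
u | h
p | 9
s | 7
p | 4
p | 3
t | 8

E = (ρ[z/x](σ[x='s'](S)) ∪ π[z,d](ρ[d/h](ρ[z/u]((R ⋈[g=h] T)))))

Subexpression sizes:
  S → 5
  σ[x='s'](S) → 2
  ρ[z/x](σ[x='s'](S)) → 2
  R → 3
  T → 5
  (R ⋈[g=h] T) → 2
  ρ[z/u]((R ⋈[g=h] T)) → 2
  ρ[d/h](ρ[z/u]((R ⋈[g=h] T))) → 2
  π[z,d](ρ[d/h](ρ[z/u]((R ⋈[g=h] T)))) → 2
  (ρ[z/x](σ[x='s'](S)) ∪ π[z,d](ρ[d/h](ρ[z/u]((R ⋈[g=h] T))))) → 4

|E| = 4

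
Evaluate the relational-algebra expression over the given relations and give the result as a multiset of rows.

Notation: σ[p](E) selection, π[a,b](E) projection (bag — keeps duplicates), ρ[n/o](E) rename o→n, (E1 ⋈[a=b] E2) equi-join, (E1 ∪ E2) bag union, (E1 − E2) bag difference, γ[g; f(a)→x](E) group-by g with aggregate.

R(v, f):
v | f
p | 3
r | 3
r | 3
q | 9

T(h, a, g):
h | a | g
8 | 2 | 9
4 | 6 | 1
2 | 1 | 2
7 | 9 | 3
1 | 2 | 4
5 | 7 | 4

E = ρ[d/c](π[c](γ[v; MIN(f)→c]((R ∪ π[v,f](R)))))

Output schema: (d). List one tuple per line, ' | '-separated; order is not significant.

Per-node cardinality:
  R → 4
  R → 4
  π[v,f](R) → 4
  (R ∪ π[v,f](R)) → 8
  γ[v; MIN(f)→c]((R ∪ π[v,f](R))) → 3
  π[c](γ[v; MIN(f)→c]((R ∪ π[v,f](R)))) → 3
  ρ[d/c](π[c](γ[v; MIN(f)→c]((R ∪ π[v,f](R))))) → 3

== RESULT ==
d
3
3
9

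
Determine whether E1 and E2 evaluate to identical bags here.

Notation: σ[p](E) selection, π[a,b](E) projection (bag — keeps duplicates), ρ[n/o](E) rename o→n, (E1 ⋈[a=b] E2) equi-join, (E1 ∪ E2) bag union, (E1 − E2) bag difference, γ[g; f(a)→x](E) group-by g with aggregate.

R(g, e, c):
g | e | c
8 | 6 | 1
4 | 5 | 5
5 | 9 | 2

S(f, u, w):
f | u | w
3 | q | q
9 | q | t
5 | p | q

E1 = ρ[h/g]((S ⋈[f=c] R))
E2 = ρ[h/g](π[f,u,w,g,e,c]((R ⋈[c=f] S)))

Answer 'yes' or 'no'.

E1 subexpression sizes:
  S → 3
  R → 3
  (S ⋈[f=c] R) → 1
  ρ[h/g]((S ⋈[f=c] R)) → 1
E2 subexpression sizes:
  R → 3
  S → 3
  (R ⋈[c=f] S) → 1
  π[f,u,w,g,e,c]((R ⋈[c=f] S)) → 1
  ρ[h/g](π[f,u,w,g,e,c]((R ⋈[c=f] S))) → 1

E1 and E2 produce the same multiset:
f | u | w | h | e | c
5 | p | q | 4 | 5 | 5

yes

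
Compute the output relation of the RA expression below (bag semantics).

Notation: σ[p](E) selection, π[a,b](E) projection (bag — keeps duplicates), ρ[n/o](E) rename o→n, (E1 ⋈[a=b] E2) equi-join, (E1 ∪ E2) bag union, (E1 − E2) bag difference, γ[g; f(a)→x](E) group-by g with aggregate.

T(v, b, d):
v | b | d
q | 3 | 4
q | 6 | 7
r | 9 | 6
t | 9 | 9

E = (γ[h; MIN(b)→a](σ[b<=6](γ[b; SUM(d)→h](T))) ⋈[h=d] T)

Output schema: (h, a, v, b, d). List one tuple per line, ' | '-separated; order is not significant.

Per-node cardinality:
  T → 4
  γ[b; SUM(d)→h](T) → 3
  σ[b<=6](γ[b; SUM(d)→h](T)) → 2
  γ[h; MIN(b)→a](σ[b<=6](γ[b; SUM(d)→h](T))) → 2
  T → 4
  (γ[h; MIN(b)→a](σ[b<=6](γ[b; SUM(d)→h](T))) ⋈[h=d] T) → 2

== RESULT ==
h | a | v | b | d
4 | 3 | q | 3 | 4
7 | 6 | q | 6 | 7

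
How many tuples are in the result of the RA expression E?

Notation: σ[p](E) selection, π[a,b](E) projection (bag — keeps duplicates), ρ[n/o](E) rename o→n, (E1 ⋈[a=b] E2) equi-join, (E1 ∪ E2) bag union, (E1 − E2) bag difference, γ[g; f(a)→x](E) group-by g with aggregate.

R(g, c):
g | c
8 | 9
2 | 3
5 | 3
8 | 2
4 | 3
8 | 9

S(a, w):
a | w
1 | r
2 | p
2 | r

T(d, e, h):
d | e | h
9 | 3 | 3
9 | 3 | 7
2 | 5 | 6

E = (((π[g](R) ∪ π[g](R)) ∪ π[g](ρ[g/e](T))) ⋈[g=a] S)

Stepwise |·|:
  R → 6
  π[g](R) → 6
  R → 6
  π[g](R) → 6
  (π[g](R) ∪ π[g](R)) → 12
  T → 3
  ρ[g/e](T) → 3
  π[g](ρ[g/e](T)) → 3
  ((π[g](R) ∪ π[g](R)) ∪ π[g](ρ[g/e](T))) → 15
  S → 3
  (((π[g](R) ∪ π[g](R)) ∪ π[g](ρ[g/e](T))) ⋈[g=a] S) → 4

|E| = 4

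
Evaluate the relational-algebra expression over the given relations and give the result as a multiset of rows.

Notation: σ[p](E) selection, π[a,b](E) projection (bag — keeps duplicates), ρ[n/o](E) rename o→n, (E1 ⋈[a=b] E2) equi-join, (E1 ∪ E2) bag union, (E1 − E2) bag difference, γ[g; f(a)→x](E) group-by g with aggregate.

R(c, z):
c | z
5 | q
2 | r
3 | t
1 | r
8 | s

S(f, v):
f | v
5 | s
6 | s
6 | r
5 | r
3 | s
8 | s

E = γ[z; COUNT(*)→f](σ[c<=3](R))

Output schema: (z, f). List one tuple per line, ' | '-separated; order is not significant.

Row counts bottom-up:
  R → 5
  σ[c<=3](R) → 3
  γ[z; COUNT(*)→f](σ[c<=3](R)) → 2

== RESULT ==
z | f
r | 2
t | 1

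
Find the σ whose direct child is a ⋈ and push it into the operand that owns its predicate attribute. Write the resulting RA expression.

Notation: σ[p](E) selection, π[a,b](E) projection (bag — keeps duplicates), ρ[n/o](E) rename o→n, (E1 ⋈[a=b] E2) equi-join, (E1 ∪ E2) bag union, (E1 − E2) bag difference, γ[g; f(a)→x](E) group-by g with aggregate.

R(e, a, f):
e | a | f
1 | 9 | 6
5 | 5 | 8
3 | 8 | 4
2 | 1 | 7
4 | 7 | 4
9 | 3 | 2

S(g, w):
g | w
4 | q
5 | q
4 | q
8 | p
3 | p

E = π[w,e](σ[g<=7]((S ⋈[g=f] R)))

σ filters on g, owned by the left side.
E' = π[w,e]((σ[g<=7](S) ⋈[g=f] R))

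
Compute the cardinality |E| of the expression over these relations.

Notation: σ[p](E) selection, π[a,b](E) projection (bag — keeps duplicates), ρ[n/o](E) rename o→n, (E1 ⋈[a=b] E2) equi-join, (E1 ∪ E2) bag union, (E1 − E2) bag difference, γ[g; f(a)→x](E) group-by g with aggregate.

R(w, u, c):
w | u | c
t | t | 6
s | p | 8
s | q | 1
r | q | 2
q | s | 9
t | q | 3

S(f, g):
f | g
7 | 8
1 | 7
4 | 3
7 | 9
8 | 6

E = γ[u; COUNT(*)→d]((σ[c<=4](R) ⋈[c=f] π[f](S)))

Row counts bottom-up:
  R → 6
  σ[c<=4](R) → 3
  S → 5
  π[f](S) → 5
  (σ[c<=4](R) ⋈[c=f] π[f](S)) → 1
  γ[u; COUNT(*)→d]((σ[c<=4](R) ⋈[c=f] π[f](S))) → 1

|E| = 1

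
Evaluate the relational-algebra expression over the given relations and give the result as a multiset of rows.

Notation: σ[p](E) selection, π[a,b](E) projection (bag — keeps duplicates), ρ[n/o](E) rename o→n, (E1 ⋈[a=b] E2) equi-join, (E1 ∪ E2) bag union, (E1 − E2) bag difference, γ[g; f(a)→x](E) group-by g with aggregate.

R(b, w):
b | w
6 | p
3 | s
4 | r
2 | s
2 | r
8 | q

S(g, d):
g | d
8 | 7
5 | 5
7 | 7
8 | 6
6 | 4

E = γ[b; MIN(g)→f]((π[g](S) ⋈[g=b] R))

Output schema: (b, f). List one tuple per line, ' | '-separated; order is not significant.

Row counts bottom-up:
  S → 5
  π[g](S) → 5
  R → 6
  (π[g](S) ⋈[g=b] R) → 3
  γ[b; MIN(g)→f]((π[g](S) ⋈[g=b] R)) → 2

== RESULT ==
b | f
6 | 6
8 | 8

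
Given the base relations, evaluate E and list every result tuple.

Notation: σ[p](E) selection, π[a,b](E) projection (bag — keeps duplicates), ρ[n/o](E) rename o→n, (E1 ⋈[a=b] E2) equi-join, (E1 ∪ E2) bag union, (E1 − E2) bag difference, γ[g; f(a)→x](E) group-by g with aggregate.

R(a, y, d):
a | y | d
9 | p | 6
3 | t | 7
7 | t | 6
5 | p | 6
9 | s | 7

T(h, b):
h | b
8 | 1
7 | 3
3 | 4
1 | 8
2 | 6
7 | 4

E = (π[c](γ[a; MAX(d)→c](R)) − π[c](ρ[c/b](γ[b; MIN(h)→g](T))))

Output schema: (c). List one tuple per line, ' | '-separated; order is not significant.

Per-node cardinality:
  R → 5
  γ[a; MAX(d)→c](R) → 4
  π[c](γ[a; MAX(d)→c](R)) → 4
  T → 6
  γ[b; MIN(h)→g](T) → 5
  ρ[c/b](γ[b; MIN(h)→g](T)) → 5
  π[c](ρ[c/b](γ[b; MIN(h)→g](T))) → 5
  (π[c](γ[a; MAX(d)→c](R)) − π[c](ρ[c/b](γ[b; MIN(h)→g](T)))) → 3

== RESULT ==
c
6
7
7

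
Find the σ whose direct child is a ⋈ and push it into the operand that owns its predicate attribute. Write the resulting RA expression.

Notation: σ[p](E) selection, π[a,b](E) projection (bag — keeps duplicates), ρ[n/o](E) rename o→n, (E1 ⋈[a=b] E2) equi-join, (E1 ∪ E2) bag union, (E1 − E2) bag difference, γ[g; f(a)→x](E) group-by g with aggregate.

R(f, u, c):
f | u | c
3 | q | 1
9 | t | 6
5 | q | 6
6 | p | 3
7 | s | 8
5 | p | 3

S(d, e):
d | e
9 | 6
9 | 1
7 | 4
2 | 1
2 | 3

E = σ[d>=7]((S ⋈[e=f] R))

σ filters on d, owned by the left side.
E' = (σ[d>=7](S) ⋈[e=f] R)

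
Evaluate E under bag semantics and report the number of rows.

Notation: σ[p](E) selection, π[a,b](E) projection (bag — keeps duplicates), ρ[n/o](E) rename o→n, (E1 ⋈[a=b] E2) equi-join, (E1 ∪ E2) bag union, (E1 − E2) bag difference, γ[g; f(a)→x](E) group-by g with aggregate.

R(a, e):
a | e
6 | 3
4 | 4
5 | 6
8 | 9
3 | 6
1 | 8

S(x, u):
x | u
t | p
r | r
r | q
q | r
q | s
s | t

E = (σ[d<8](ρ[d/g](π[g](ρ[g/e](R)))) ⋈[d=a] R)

Per-node cardinality:
  R → 6
  ρ[g/e](R) → 6
  π[g](ρ[g/e](R)) → 6
  ρ[d/g](π[g](ρ[g/e](R))) → 6
  σ[d<8](ρ[d/g](π[g](ρ[g/e](R)))) → 4
  R → 6
  (σ[d<8](ρ[d/g](π[g](ρ[g/e](R)))) ⋈[d=a] R) → 4

|E| = 4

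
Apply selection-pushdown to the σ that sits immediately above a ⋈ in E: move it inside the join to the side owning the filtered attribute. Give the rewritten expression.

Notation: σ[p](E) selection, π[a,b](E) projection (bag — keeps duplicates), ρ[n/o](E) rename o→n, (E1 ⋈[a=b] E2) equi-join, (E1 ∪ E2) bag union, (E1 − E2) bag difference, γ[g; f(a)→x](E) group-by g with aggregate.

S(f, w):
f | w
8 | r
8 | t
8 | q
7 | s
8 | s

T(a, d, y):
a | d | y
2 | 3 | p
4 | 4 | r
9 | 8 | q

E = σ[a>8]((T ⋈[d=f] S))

σ filters on a, owned by the left side.
E' = (σ[a>8](T) ⋈[d=f] S)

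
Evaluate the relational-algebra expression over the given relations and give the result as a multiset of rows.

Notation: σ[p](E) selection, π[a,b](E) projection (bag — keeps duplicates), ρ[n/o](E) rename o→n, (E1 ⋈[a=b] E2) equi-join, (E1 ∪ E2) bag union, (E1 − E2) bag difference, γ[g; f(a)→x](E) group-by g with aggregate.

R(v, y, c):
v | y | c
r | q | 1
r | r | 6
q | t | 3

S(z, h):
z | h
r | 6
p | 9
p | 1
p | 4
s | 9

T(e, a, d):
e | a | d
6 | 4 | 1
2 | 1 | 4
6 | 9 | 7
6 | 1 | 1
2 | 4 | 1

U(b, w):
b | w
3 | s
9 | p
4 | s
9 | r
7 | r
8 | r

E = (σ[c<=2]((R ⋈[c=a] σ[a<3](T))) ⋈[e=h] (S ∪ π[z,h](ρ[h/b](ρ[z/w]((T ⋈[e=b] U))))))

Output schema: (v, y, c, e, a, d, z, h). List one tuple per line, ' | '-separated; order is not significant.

Subexpression sizes:
  R → 3
  T → 5
  σ[a<3](T) → 2
  (R ⋈[c=a] σ[a<3](T)) → 2
  σ[c<=2]((R ⋈[c=a] σ[a<3](T))) → 2
  S → 5
  T → 5
  U → 6
  (T ⋈[e=b] U) → 0
  ρ[z/w]((T ⋈[e=b] U)) → 0
  ρ[h/b](ρ[z/w]((T ⋈[e=b] U))) → 0
  π[z,h](ρ[h/b](ρ[z/w]((T ⋈[e=b] U)))) → 0
  (S ∪ π[z,h](ρ[h/b](ρ[z/w]((T ⋈[e=b] U))))) → 5
  (σ[c<=2]((R ⋈[c=a] σ[a<3](T))) ⋈[e=h] (S ∪ π[z,h](ρ[h/b](ρ[z/w]((T ⋈[e=b] U)))))) → 1

== RESULT ==
v | y | c | e | a | d | z | h
r | q | 1 | 6 | 1 | 1 | r | 6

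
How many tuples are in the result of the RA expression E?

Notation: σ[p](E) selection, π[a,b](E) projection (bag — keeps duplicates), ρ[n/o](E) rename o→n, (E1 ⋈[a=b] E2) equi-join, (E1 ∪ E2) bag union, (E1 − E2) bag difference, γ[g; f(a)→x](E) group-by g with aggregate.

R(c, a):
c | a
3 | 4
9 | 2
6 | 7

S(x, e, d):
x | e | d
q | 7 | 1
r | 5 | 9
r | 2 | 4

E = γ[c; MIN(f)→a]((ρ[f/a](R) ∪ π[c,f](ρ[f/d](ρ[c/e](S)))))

Stepwise |·|:
  R → 3
  ρ[f/a](R) → 3
  S → 3
  ρ[c/e](S) → 3
  ρ[f/d](ρ[c/e](S)) → 3
  π[c,f](ρ[f/d](ρ[c/e](S))) → 3
  (ρ[f/a](R) ∪ π[c,f](ρ[f/d](ρ[c/e](S)))) → 6
  γ[c; MIN(f)→a]((ρ[f/a](R) ∪ π[c,f](ρ[f/d](ρ[c/e](S))))) → 6

|E| = 6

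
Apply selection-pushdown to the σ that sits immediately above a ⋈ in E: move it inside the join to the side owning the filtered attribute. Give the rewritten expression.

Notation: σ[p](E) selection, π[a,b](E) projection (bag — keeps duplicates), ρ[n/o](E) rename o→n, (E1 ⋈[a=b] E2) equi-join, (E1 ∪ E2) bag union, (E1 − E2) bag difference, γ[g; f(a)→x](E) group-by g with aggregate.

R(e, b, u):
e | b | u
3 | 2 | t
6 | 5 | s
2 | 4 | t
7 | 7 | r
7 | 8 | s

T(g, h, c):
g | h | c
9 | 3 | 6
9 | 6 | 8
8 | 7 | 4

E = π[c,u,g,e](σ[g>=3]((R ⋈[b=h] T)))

σ filters on g, owned by the right side.
E' = π[c,u,g,e]((R ⋈[b=h] σ[g>=3](T)))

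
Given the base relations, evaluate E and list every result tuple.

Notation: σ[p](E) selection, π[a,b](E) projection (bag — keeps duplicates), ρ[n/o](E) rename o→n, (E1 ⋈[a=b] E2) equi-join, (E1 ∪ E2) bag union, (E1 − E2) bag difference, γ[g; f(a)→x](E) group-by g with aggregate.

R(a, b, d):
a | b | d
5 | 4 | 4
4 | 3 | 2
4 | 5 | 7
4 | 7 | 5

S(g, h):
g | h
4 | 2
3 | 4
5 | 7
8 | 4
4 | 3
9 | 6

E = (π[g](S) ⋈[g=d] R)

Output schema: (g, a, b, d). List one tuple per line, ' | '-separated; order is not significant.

Row counts bottom-up:
  S → 6
  π[g](S) → 6
  R → 4
  (π[g](S) ⋈[g=d] R) → 3

== RESULT ==
g | a | b | d
4 | 5 | 4 | 4
4 | 5 | 4 | 4
5 | 4 | 7 | 5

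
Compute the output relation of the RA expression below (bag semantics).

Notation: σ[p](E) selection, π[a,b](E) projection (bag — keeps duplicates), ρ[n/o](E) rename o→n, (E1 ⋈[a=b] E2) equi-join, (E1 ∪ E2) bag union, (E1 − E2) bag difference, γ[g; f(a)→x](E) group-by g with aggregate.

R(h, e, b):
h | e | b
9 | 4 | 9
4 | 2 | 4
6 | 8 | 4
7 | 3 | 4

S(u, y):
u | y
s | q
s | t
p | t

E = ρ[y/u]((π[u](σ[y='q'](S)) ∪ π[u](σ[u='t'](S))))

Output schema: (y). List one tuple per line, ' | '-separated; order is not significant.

Per-node cardinality:
  S → 3
  σ[y='q'](S) → 1
  π[u](σ[y='q'](S)) → 1
  S → 3
  σ[u='t'](S) → 0
  π[u](σ[u='t'](S)) → 0
  (π[u](σ[y='q'](S)) ∪ π[u](σ[u='t'](S))) → 1
  ρ[y/u]((π[u](σ[y='q'](S)) ∪ π[u](σ[u='t'](S)))) → 1

== RESULT ==
y
s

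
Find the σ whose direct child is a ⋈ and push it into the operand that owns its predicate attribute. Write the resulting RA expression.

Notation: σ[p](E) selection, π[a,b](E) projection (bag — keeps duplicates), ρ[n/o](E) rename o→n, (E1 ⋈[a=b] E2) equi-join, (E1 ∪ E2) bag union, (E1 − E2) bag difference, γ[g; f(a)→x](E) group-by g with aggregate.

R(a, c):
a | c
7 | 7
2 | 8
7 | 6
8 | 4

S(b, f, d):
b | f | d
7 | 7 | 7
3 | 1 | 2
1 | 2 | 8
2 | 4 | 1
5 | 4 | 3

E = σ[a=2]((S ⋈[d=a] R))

σ filters on a, owned by the right side.
E' = (S ⋈[d=a] σ[a=2](R))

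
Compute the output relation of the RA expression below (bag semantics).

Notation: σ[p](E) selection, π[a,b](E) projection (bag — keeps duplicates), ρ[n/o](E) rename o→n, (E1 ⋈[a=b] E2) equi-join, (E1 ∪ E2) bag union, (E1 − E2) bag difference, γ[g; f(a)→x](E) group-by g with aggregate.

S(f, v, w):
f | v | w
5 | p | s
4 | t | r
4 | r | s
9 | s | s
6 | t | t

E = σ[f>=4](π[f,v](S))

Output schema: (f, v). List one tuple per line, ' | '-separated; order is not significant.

Row counts bottom-up:
  S → 5
  π[f,v](S) → 5
  σ[f>=4](π[f,v](S)) → 5

== RESULT ==
f | v
4 | r
4 | t
5 | p
6 | t
9 | s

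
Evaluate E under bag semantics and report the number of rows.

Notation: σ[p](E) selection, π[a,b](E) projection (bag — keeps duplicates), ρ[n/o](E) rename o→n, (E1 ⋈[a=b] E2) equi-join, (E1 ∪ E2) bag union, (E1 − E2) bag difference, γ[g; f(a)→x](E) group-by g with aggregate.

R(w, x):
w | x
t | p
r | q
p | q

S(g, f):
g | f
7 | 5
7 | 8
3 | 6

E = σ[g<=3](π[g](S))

Per-node cardinality:
  S → 3
  π[g](S) → 3
  σ[g<=3](π[g](S)) → 1

|E| = 1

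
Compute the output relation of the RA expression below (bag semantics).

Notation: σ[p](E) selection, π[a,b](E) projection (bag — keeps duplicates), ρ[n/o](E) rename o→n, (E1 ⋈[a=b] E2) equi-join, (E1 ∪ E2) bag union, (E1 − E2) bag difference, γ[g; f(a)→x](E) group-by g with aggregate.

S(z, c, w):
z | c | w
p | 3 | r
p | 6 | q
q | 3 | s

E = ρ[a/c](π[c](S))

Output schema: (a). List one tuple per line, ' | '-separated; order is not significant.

Stepwise |·|:
  S → 3
  π[c](S) → 3
  ρ[a/c](π[c](S)) → 3

== RESULT ==
a
3
3
6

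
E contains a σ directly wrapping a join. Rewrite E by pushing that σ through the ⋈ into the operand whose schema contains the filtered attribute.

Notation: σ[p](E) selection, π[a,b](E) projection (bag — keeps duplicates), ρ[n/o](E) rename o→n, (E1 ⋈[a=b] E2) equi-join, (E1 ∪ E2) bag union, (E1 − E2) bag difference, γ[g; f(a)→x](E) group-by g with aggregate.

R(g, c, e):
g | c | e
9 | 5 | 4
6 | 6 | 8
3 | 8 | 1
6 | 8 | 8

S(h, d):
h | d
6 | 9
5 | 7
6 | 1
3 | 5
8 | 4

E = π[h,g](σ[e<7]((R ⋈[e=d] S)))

σ filters on e, owned by the left side.
E' = π[h,g]((σ[e<7](R) ⋈[e=d] S))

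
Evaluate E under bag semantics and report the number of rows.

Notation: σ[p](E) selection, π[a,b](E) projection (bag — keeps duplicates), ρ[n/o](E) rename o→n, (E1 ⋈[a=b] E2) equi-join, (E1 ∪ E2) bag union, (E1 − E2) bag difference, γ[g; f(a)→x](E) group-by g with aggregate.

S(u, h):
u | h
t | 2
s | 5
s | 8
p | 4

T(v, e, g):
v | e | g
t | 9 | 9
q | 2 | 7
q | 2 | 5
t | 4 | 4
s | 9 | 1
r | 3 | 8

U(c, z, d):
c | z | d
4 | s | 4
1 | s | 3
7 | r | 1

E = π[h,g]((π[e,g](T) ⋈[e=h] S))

Per-node cardinality:
  T → 6
  π[e,g](T) → 6
  S → 4
  (π[e,g](T) ⋈[e=h] S) → 3
  π[h,g]((π[e,g](T) ⋈[e=h] S)) → 3

|E| = 3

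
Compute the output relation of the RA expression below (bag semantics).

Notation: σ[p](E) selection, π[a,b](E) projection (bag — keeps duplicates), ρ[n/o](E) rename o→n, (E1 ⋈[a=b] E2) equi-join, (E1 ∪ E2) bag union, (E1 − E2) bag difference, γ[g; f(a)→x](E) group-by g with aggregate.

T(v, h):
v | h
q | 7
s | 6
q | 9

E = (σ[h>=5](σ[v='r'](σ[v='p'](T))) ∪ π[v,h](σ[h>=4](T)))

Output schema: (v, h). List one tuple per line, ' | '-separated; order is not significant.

Per-node cardinality:
  T → 3
  σ[v='p'](T) → 0
  σ[v='r'](σ[v='p'](T)) → 0
  σ[h>=5](σ[v='r'](σ[v='p'](T))) → 0
  T → 3
  σ[h>=4](T) → 3
  π[v,h](σ[h>=4](T)) → 3
  (σ[h>=5](σ[v='r'](σ[v='p'](T))) ∪ π[v,h](σ[h>=4](T))) → 3

== RESULT ==
v | h
q | 7
q | 9
s | 6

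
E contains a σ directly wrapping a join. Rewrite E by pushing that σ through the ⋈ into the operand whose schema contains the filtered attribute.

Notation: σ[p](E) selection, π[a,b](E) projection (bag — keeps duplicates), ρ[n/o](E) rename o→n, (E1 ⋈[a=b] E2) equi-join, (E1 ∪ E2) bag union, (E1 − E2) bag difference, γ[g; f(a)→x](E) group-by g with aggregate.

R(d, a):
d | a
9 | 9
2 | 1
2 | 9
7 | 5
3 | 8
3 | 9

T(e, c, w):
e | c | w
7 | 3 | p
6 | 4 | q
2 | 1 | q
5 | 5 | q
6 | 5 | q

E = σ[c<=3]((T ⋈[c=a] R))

σ filters on c, owned by the left side.
E' = (σ[c<=3](T) ⋈[c=a] R)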